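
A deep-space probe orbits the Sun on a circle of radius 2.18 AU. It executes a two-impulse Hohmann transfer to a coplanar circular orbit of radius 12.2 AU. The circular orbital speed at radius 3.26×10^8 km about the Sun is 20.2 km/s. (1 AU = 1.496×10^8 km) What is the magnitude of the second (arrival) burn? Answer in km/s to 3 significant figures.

Δv₂ = 3.84 km/s

From the circular-orbit relation v² = μ/r at r = 3.26×10^8 km: μ = v²r = (20.2)² × 3.26×10^8 = 1.33021×10^11 km³/s².
In km: r₁ = 2.18 × 1.496×10^8 = 3.26128×10^8 km; r₂ = 12.2 × 1.496×10^8 = 1.82512×10^9 km.
Transfer-ellipse semi-major axis a_t = (r₁ + r₂)/2 = (3.26128×10^8 + 1.82512×10^9)/2 = 1.075624×10^9 km.
Circular speed at r = 1.82512×10^9 km: v_c = √(μ/r) = 8.537 km/s.
Transfer-orbit speed at the same r (vis-viva, a = a_t): v_t = √[μ(2/r − 1/a_t)] = 4.701 km/s.
Δv₂ = |v_t − v_c| = |4.701 − 8.537| = 3.836 km/s.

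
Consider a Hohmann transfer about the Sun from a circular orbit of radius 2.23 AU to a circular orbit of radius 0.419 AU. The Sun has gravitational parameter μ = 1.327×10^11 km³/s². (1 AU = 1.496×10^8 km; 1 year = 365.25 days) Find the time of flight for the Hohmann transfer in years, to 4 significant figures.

t = 0.7622 years

In km: r₁ = 2.23 × 1.496×10^8 = 3.33608×10^8 km; r₂ = 0.419 × 1.496×10^8 = 6.26824×10^7 km.
Transfer-ellipse semi-major axis a_t = (r₁ + r₂)/2 = (3.33608×10^8 + 6.26824×10^7)/2 = 1.981452×10^8 km.
Transfer time t = π√(a_t³/μ) = π√((1.981452×10^8)³ / 1.327×10^11) = 2.4054×10^7 s.
Converting: 2.4054×10^7 s ÷ 3.15576×10^7 s/year (365.25 × 86400) = 0.7622 years.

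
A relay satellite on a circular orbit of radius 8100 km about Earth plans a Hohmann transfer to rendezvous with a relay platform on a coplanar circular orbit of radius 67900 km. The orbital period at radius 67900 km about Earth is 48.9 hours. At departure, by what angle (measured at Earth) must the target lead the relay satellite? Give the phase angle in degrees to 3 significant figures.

From Kepler's third law T² = 4π²r³/μ at r = 67900 km, T = 48.9 hours = 48.9 × 3600 s = 1.7604×10^5 s: μ = 4π²r³/T² = 3.98792×10^5 km³/s².
Transfer-ellipse semi-major axis a_t = (r₁ + r₂)/2 = (8100 + 67900)/2 = 38000 km.
The half-period of the transfer ellipse is t = π√(a_t³/μ) = 36851 s.
Target angular speed ω₂ = √(μ/r₂³) = 3.5692×10^-5 rad/s.
Angle swept by the target during transfer: ω₂·t = 1.3153 rad = 75.36°.
Arrival is 180° from departure on the ellipse, so φ = 180° − 75.36° = 105°.

φ = 105°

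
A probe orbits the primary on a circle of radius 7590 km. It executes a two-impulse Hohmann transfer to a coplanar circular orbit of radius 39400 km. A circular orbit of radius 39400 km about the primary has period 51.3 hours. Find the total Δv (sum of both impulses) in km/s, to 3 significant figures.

Δv = 1.48 km/s

From Kepler's third law T² = 4π²r³/μ at r = 39400 km, T = 51.3 hours = 51.3 × 3600 s = 1.8468×10^5 s: μ = 4π²r³/T² = 70796.0 km³/s².
Semi-major axis of the transfer orbit: a_t = (7590 + 39400)/2 = 23495 km.
At r₁ the circular-orbit speed is v₁ = √(μ/r₁) = 3.0541014 km/s.
On the transfer ellipse at r₁, vis-viva gives v_p = √[μ(2/r₁ − 1/a_t)] = 3.9549758 km/s.
First burn Δv₁ = |v_p − v₁| = 0.90087 km/s.
At r₂, v₂ = √(μ/r₂) = 1.340467 km/s.
Transfer-orbit speed at r₂: v_a = √[μ(2/r₂ − 1/a_t)] = 0.7618849 km/s.
Second burn Δv₂ = |v₂ − v_a| = 0.57858 km/s.
Total Δv = Δv₁ + Δv₂ = 1.479 km/s.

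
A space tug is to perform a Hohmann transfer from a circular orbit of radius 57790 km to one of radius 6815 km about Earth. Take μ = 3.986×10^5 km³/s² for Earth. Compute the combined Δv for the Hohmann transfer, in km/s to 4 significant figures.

Semi-major axis of the transfer orbit: a_t = (57790 + 6815)/2 = 32302.5 km.
Circular speed at r₁: v₁ = √(μ/r₁) = √(3.986×10^5/57790) = 2.626 km/s.
On the transfer ellipse at r₁, vis-viva gives v_a = √[μ(2/r₁ − 1/a_t)] = 1.206 km/s.
First burn Δv₁ = |v_a − v₁| = 1.420 km/s.
Circular speed at r₂: v₂ = √(μ/r₂) = 7.6478 km/s.
Transfer-orbit speed at r₂: v_p = √[μ(2/r₂ − 1/a_t)] = 10.229 km/s.
Second burn Δv₂ = |v₂ − v_p| = 2.581 km/s.
Total Δv = Δv₁ + Δv₂ = 4.001 km/s.

Δv = 4.001 km/s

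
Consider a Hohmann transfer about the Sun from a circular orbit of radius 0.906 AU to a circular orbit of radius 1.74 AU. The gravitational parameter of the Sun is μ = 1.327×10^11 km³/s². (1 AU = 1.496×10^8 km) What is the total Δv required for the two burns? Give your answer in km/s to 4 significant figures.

Δv = 8.488 km/s

In km: r₁ = 0.906 × 1.496×10^8 = 1.355376×10^8 km; r₂ = 1.74 × 1.496×10^8 = 2.60304×10^8 km.
Transfer-ellipse semi-major axis a_t = (r₁ + r₂)/2 = (1.355376×10^8 + 2.60304×10^8)/2 = 1.979208×10^8 km.
Circular speed at r₁: v₁ = √(μ/r₁) = √(1.327×10^11/1.355376×10^8) = 31.290 km/s.
On the transfer ellipse at r₁, v² = μ(2/r − 1/a) gives v_p = √[μ(2/r₁ − 1/a_t)] = 35.884 km/s.
First burn Δv₁ = |v_p − v₁| = 4.594 km/s.
Circular speed at r₂: v₂ = √(μ/r₂) = 22.578 km/s.
Transfer-orbit speed at r₂: v_a = √[μ(2/r₂ − 1/a_t)] = 18.684 km/s.
Second burn Δv₂ = |v₂ − v_a| = 3.894 km/s.
Total Δv = Δv₁ + Δv₂ = 8.488 km/s.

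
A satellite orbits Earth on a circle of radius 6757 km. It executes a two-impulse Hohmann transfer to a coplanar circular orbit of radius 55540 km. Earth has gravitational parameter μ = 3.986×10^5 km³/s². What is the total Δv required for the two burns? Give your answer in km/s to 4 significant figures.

Δv = 4.007 km/s

Semi-major axis of the transfer orbit: a_t = (6757 + 55540)/2 = 31148.5 km.
Circular speed at r₁: v₁ = √(μ/r₁) = √(3.986×10^5/6757) = 7.680539 km/s.
Transfer-orbit speed at r₁ (v² = μ(2/r − 1/a)): v_p = √[μ(2/r₁ − 1/a_t)] = 10.25595 km/s.
First burn Δv₁ = |v_p − v₁| = 2.5754 km/s.
Circular speed at r₂: v₂ = √(μ/r₂) = 2.67896 km/s.
Transfer-orbit speed at r₂: v_a = √[μ(2/r₂ − 1/a_t)] = 1.24774 km/s.
Second burn Δv₂ = |v₂ − v_a| = 1.4312 km/s.
Total Δv = Δv₁ + Δv₂ = 4.007 km/s.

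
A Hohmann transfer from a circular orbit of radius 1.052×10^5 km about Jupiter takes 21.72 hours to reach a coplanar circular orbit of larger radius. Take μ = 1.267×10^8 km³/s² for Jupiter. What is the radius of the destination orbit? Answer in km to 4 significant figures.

r₂ = 7.511×10^5 km

Transfer time t = 21.72 hours = 78192 s, and t = π√(a_t³/μ).
So a_t = (μ t²/π²)^(1/3) = (1.267×10^8 × (78192)² / π²)^(1/3) = 4.2815×10^5 km.
Since a_t = (r₁ + r₂)/2, r₂ = 2a_t − r₁ = 2×4.2815×10^5 − 1.052×10^5 = 7.511×10^5 km.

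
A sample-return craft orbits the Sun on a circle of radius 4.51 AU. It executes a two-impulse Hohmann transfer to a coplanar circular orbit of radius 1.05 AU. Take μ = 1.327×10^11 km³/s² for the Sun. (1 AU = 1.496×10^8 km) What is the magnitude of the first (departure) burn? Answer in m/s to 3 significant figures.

Δv₁ = 5410 m/s

In km: r₁ = 4.51 × 1.496×10^8 = 6.74696×10^8 km; r₂ = 1.05 × 1.496×10^8 = 1.5708×10^8 km.
Semi-major axis of the transfer orbit: a_t = (6.74696×10^8 + 1.5708×10^8)/2 = 4.15888×10^8 km.
On the circular orbit at r = 6.74696×10^8 km, v_c = √(μ/r) = 14.024 km/s.
Transfer-orbit speed at the same r (vis-viva, a = a_t): v_t = √[μ(2/r − 1/a_t)] = 8.6189 km/s.
Δv₁ = |v_t − v_c| = |8.6189 − 14.024| = 5.405 km/s.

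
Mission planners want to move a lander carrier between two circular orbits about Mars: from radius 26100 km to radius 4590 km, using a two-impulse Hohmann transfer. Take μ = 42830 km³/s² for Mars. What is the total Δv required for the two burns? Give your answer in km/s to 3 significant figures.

Transfer-ellipse semi-major axis a_t = (r₁ + r₂)/2 = (26100 + 4590)/2 = 15345 km.
Circular speed at r₁: v₁ = √(μ/r₁) = √(42830/26100) = 1.281 km/s.
On the transfer ellipse at r₁, vis-viva gives v_a = √[μ(2/r₁ − 1/a_t)] = 0.7006 km/s.
First burn Δv₁ = |v_a − v₁| = 0.5804 km/s.
Circular speed at r₂: v₂ = √(μ/r₂) = 3.0547 km/s.
Transfer-orbit speed at r₂: v_p = √[μ(2/r₂ − 1/a_t)] = 3.9839 km/s.
Second burn Δv₂ = |v₂ − v_p| = 0.9292 km/s.
Δv = Δv₁ + Δv₂ = 0.5804 + 0.9292 = 1.510 km/s.

Δv = 1.51 km/s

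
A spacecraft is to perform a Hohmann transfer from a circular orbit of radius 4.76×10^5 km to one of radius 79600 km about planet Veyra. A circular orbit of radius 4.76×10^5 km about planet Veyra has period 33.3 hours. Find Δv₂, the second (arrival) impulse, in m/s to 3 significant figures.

From Kepler's third law T² = 4π²r³/μ at r = 4.76×10^5 km, T = 33.3 hours = 33.3 × 3600 s = 1.1988×10^5 s: μ = 4π²r³/T² = 2.96270×10^8 km³/s².
Transfer-ellipse semi-major axis a_t = (r₁ + r₂)/2 = (4.760×10^5 + 79600)/2 = 2.778×10^5 km.
On the circular orbit at r = 79600 km, v_c = √(μ/r) = 61.01 km/s.
Vis-viva on the transfer ellipse at r = 79600 km gives v_t = √[μ(2/r − 1/a_t)] = 79.86 km/s.
Δv₂ = |v_t − v_c| = |79.86 − 61.01| = 18.85 km/s.

Δv₂ = 18900 m/s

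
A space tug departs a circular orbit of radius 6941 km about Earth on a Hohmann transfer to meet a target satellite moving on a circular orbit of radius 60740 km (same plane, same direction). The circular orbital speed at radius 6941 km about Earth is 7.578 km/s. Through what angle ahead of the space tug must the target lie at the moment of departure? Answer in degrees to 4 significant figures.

From the circular-orbit relation v² = μ/r at r = 6941 km: μ = v²r = (7.578)² × 6941 = 3.98594×10^5 km³/s².
Semi-major axis of the transfer orbit: a_t = (6941 + 60740)/2 = 33840.5 km.
The half-period of the transfer ellipse is t = π√(a_t³/μ) = 30977 s.
Target angular speed ω₂ = √(μ/r₂³) = 4.2175×10^-5 rad/s.
Angle swept by the target during transfer: ω₂·t = 1.30645 rad = 74.854°.
The space tug traverses 180° on the transfer ellipse, so the target must lead by 180° − 74.854° = 105.1°.

φ = 105.1°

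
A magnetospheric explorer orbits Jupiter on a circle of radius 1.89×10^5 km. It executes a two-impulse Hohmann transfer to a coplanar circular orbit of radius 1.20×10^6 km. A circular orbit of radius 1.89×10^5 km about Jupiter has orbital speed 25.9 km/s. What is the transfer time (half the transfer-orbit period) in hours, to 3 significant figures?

t = 44.9 hours

From the circular-orbit relation v² = μ/r at r = 1.89×10^5 km: μ = v²r = (25.9)² × 1.89×10^5 = 1.26783×10^8 km³/s².
Transfer-ellipse semi-major axis a_t = (r₁ + r₂)/2 = (1.890×10^5 + 1.200×10^6)/2 = 6.945×10^5 km.
Half the transfer-orbit period gives t = π√(a_t³/μ) = 1.615×10^5 s.
Converting: 1.615×10^5 s ÷ 3600 s/hour = 44.9 hours.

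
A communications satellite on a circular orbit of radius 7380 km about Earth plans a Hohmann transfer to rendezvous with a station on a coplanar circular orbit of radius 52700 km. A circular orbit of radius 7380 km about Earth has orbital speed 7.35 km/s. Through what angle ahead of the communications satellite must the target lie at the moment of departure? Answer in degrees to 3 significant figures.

From the circular-orbit relation v² = μ/r at r = 7380 km: μ = v²r = (7.35)² × 7380 = 3.98686×10^5 km³/s².
Semi-major axis of the transfer orbit: a_t = (7380 + 52700)/2 = 30040 km.
The half-period of the transfer ellipse is t = π√(a_t³/μ) = 25905.0 s.
Target angular speed ω₂ = √(μ/r₂³) = 5.21915×10^-5 rad/s.
Angle swept by the target during transfer: ω₂·t = 1.35202 rad = 77.47°.
Arrival is 180° from departure on the ellipse, so φ = 180° − 77.47° = 103°.

φ = 103°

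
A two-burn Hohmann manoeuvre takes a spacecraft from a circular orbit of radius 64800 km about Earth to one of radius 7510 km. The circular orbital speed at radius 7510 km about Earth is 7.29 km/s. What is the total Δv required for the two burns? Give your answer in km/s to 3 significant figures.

Δv = 3.82 km/s

From the circular-orbit relation v² = μ/r at r = 7510 km: μ = v²r = (7.29)² × 7510 = 3.99112×10^5 km³/s².
Transfer-ellipse semi-major axis a_t = (r₁ + r₂)/2 = (64800 + 7510)/2 = 36155 km.
At r₁ the circular-orbit speed is v₁ = √(μ/r₁) = 2.4818 km/s.
Transfer-orbit speed at r₁ (vis-viva equation): v_a = √[μ(2/r₁ − 1/a_t)] = 1.1311 km/s.
First burn Δv₁ = |v_a − v₁| = 1.3507 km/s.
Circular speed at r₂: v₂ = √(μ/r₂) = 7.2900 km/s.
Transfer-orbit speed at r₂: v_p = √[μ(2/r₂ − 1/a_t)] = 9.7596 km/s.
Second burn Δv₂ = |v₂ − v_p| = 2.4696 km/s.
Total Δv = Δv₁ + Δv₂ = 3.820 km/s.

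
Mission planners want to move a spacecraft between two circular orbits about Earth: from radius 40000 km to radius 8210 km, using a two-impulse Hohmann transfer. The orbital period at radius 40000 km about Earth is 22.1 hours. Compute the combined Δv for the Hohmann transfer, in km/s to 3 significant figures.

Δv = 3.32 km/s

From Kepler's third law T² = 4π²r³/μ at r = 40000 km, T = 22.1 hours = 22.1 × 3600 s = 79560 s: μ = 4π²r³/T² = 3.99163×10^5 km³/s².
Transfer-ellipse semi-major axis a_t = (r₁ + r₂)/2 = (40000 + 8210)/2 = 24105 km.
At r₁ the circular-orbit speed is v₁ = √(μ/r₁) = 3.1590 km/s.
On the transfer ellipse at r₁, vis-viva equation gives v_a = √[μ(2/r₁ − 1/a_t)] = 1.8436 km/s.
First burn Δv₁ = |v_a − v₁| = 1.3154 km/s.
Circular speed at r₂: v₂ = √(μ/r₂) = 6.9727 km/s.
Transfer-orbit speed at r₂: v_p = √[μ(2/r₂ − 1/a_t)] = 8.9821 km/s.
Second burn Δv₂ = |v₂ − v_p| = 2.0094 km/s.
Total Δv = Δv₁ + Δv₂ = 3.325 km/s.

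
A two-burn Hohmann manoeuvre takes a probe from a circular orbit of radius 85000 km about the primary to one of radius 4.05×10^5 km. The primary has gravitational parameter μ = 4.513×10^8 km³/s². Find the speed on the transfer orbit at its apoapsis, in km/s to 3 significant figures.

Transfer-ellipse semi-major axis a_t = (r₁ + r₂)/2 = (85000 + 4.050×10^5)/2 = 2.450×10^5 km.
The apoapsis of the transfer ellipse is at r = 4.050×10^5 km.
Applying v² = μ(2/r − 1/a_t): v = 19.66 km/s.

v = 19.7 km/s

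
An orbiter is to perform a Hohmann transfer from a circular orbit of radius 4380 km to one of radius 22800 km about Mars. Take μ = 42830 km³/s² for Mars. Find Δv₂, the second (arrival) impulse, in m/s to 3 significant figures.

Δv₂ = 592 m/s

The Hohmann ellipse has a_t = (r₁ + r₂)/2 = 13590 km.
On the circular orbit at r = 22800 km, v_c = √(μ/r) = 1.3706 km/s.
Transfer-orbit speed at the same r (vis-viva, a = a_t): v_t = √[μ(2/r − 1/a_t)] = 0.77810 km/s.
Δv₂ = |v_t − v_c| = |0.77810 − 1.3706| = 0.5925 km/s.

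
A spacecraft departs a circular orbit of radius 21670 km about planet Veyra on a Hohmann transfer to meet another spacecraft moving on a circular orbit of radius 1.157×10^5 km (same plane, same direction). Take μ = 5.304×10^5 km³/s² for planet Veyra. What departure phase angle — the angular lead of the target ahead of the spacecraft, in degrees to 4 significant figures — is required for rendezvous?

φ = 97.67°

The Hohmann ellipse has a_t = (r₁ + r₂)/2 = 68685 km.
Transfer time t = π√(a_t³/μ) = 77650 s.
Target angular speed ω₂ = √(μ/r₂³) = 1.851×10^-5 rad/s.
Angle swept by the target during transfer: ω₂·t = 1.437 rad = 82.33°.
The spacecraft traverses 180° on the transfer ellipse, so the target must lead by 180° − 82.33° = 97.67°.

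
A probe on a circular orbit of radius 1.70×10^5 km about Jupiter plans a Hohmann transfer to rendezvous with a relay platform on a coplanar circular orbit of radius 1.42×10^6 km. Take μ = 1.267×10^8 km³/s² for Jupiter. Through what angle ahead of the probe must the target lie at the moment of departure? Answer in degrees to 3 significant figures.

φ = 105°

Transfer-ellipse semi-major axis a_t = (r₁ + r₂)/2 = (1.700×10^5 + 1.420×10^6)/2 = 7.950×10^5 km.
Transfer time t = π√(a_t³/μ) = 1.978×10^5 s.
Target angular speed ω₂ = √(μ/r₂³) = 6.652×10^-6 rad/s.
Angle swept by the target during transfer: ω₂·t = 1.316 rad = 75.40°.
The probe traverses 180° on the transfer ellipse, so the target must lead by 180° − 75.40° = 105°.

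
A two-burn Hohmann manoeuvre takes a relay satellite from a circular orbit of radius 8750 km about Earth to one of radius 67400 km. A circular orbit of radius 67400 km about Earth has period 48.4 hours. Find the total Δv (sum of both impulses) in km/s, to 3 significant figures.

Δv = 3.49 km/s

From Kepler's third law T² = 4π²r³/μ at r = 67400 km, T = 48.4 hours = 48.4 × 3600 s = 1.7424×10^5 s: μ = 4π²r³/T² = 3.98147×10^5 km³/s².
The Hohmann ellipse has a_t = (r₁ + r₂)/2 = 38075 km.
Circular speed at r₁: v₁ = √(μ/r₁) = √(3.98147×10^5/8750) = 6.7456 km/s.
On the transfer ellipse at r₁, v² = μ(2/r − 1/a) gives v_p = √[μ(2/r₁ − 1/a_t)] = 8.9749 km/s.
First burn Δv₁ = |v_p − v₁| = 2.2293 km/s.
At r₂, v₂ = √(μ/r₂) = 2.430479 km/s.
Transfer-orbit speed at r₂: v_a = √[μ(2/r₂ − 1/a_t)] = 1.165134 km/s.
Second burn Δv₂ = |v₂ − v_a| = 1.2653 km/s.
Δv = Δv₁ + Δv₂ = 2.2293 + 1.2653 = 3.495 km/s.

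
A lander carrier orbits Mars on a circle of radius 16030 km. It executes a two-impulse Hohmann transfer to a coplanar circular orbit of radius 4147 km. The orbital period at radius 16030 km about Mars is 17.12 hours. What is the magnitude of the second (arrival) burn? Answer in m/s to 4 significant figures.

Δv₂ = 837.1 m/s

From Kepler's third law T² = 4π²r³/μ at r = 16030 km, T = 17.12 hours = 17.12 × 3600 s = 61632 s: μ = 4π²r³/T² = 42810.3 km³/s².
Semi-major axis of the transfer orbit: a_t = (16030 + 4147)/2 = 10088.5 km.
On the circular orbit at r = 4147 km, v_c = √(μ/r) = 3.21297 km/s.
Vis-viva on the transfer ellipse at r = 4147 km gives v_t = √[μ(2/r − 1/a_t)] = 4.05005 km/s.
Δv₂ = |v_t − v_c| = |4.05005 − 3.21297| = 0.8371 km/s.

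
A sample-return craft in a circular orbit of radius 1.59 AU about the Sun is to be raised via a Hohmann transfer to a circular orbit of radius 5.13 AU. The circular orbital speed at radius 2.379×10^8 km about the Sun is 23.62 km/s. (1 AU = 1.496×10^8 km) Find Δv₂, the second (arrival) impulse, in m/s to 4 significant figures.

From the circular-orbit relation v² = μ/r at r = 2.379×10^8 km: μ = v²r = (23.62)² × 2.379×10^8 = 1.32725×10^11 km³/s².
In km: r₁ = 1.59 × 1.496×10^8 = 2.37864×10^8 km; r₂ = 5.13 × 1.496×10^8 = 7.67448×10^8 km.
Transfer-ellipse semi-major axis a_t = (r₁ + r₂)/2 = (2.37864×10^8 + 7.67448×10^8)/2 = 5.02656×10^8 km.
On the circular orbit at r = 7.67448×10^8 km, v_c = √(μ/r) = 13.1508 km/s.
Vis-viva on the transfer ellipse at r = 7.67448×10^8 km gives v_t = √[μ(2/r − 1/a_t)] = 9.04652 km/s.
Δv₂ = |v_t − v_c| = |9.04652 − 13.1508| = 4.104 km/s.

Δv₂ = 4104 m/s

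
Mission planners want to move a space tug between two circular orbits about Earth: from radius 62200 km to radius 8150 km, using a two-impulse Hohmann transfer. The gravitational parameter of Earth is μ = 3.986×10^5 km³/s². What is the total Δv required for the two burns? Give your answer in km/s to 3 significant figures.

Δv = 3.62 km/s

The Hohmann ellipse has a_t = (r₁ + r₂)/2 = 35175 km.
Circular speed at r₁: v₁ = √(μ/r₁) = √(3.986×10^5/62200) = 2.5315 km/s.
Transfer-orbit speed at r₁ (vis-viva): v_a = √[μ(2/r₁ − 1/a_t)] = 1.2185 km/s.
First burn Δv₁ = |v_a − v₁| = 1.313 km/s.
At r₂, v₂ = √(μ/r₂) = 6.9934 km/s.
Transfer-orbit speed at r₂: v_p = √[μ(2/r₂ − 1/a_t)] = 9.2997 km/s.
Second burn Δv₂ = |v₂ − v_p| = 2.306 km/s.
Δv = Δv₁ + Δv₂ = 1.313 + 2.306 = 3.619 km/s.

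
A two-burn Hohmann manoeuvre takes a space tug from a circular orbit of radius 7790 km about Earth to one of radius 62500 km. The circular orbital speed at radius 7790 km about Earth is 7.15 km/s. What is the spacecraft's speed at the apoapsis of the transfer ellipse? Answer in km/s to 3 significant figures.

v = 1.19 km/s

From the circular-orbit relation v² = μ/r at r = 7790 km: μ = v²r = (7.15)² × 7790 = 3.98244×10^5 km³/s².
Transfer-ellipse semi-major axis a_t = (r₁ + r₂)/2 = (7790 + 62500)/2 = 35145 km.
At apoapsis, r = 62500 km.
Vis-viva: v = √[μ(2/r − 1/a_t)] = √[3.98244×10^5 × (2/62500 − 1/35145)] = 1.188 km/s.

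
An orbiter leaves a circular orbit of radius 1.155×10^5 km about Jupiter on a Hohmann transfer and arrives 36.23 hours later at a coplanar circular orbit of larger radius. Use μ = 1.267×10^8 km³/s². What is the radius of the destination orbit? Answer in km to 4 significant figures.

r₂ = 1.089×10^6 km

Transfer time t = 36.23 hours = 1.30428×10^5 s, and t = π√(a_t³/μ).
So a_t = (μ t²/π²)^(1/3) = (1.267×10^8 × (1.30428×10^5)² / π²)^(1/3) = 6.0220×10^5 km.
Since a_t = (r₁ + r₂)/2, r₂ = 2a_t − r₁ = 2×6.0220×10^5 − 1.155×10^5 = 1.0889×10^6 km.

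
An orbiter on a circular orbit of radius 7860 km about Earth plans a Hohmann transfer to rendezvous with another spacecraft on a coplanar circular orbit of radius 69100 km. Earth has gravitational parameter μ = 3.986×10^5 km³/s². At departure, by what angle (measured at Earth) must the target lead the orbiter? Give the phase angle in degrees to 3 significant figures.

φ = 105°

The Hohmann ellipse has a_t = (r₁ + r₂)/2 = 38480 km.
Transfer time t = π√(a_t³/μ) = 37561 s.
The target's mean motion on its circular orbit is ω₂ = √(μ/r₂³) = 3.4758×10^-5 rad/s.
Angle swept by the target during transfer: ω₂·t = 1.3055 rad = 74.80°.
The orbiter traverses 180° on the transfer ellipse, so the target must lead by 180° − 74.80° = 105°.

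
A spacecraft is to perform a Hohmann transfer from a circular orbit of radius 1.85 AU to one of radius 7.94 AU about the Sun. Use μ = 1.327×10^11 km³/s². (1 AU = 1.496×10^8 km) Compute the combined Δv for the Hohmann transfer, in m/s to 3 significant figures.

Δv = 10100 m/s

In km: r₁ = 1.85 × 1.496×10^8 = 2.7676×10^8 km; r₂ = 7.94 × 1.496×10^8 = 1.187824×10^9 km.
Semi-major axis of the transfer orbit: a_t = (2.7676×10^8 + 1.187824×10^9)/2 = 7.32292×10^8 km.
At r₁ the circular-orbit speed is v₁ = √(μ/r₁) = 21.897 km/s.
Transfer-orbit speed at r₁ (v² = μ(2/r − 1/a)): v_p = √[μ(2/r₁ − 1/a_t)] = 27.888 km/s.
First burn Δv₁ = |v_p − v₁| = 5.991 km/s.
Circular speed at r₂: v₂ = √(μ/r₂) = 10.57 km/s.
Transfer-orbit speed at r₂: v_a = √[μ(2/r₂ − 1/a_t)] = 6.498 km/s.
Second burn Δv₂ = |v₂ − v_a| = 4.072 km/s.
Δv = Δv₁ + Δv₂ = 5.991 + 4.072 = 10.06 km/s.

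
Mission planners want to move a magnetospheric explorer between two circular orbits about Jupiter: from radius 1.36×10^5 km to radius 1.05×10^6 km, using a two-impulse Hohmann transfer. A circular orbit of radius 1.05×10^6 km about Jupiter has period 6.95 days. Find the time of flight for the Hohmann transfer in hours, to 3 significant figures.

t = 35.4 hours

From Kepler's third law T² = 4π²r³/μ at r = 1.05×10^6 km, T = 6.95 days = 6.95 × 86400 s = 6.0048×10^5 s: μ = 4π²r³/T² = 1.26745×10^8 km³/s².
Transfer-ellipse semi-major axis a_t = (r₁ + r₂)/2 = (1.360×10^5 + 1.050×10^6)/2 = 5.930×10^5 km.
Transfer time t = π√(a_t³/μ) = π√((5.930×10^5)³ / 1.26745×10^8) = 1.274×10^5 s.
Converting: 1.274×10^5 s ÷ 3600 s/hour = 35.4 hours.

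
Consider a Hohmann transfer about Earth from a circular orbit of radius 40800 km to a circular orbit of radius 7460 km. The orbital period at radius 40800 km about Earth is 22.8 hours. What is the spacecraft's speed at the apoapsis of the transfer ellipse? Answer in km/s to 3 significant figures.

v = 1.74 km/s

From Kepler's third law T² = 4π²r³/μ at r = 40800 km, T = 22.8 hours = 22.8 × 3600 s = 82080 s: μ = 4π²r³/T² = 3.97984×10^5 km³/s².
Transfer-ellipse semi-major axis a_t = (r₁ + r₂)/2 = (40800 + 7460)/2 = 24130 km.
The apoapsis of the transfer ellipse is at r = 40800 km.
Vis-viva: v = √[μ(2/r − 1/a_t)] = √[3.97984×10^5 × (2/40800 − 1/24130)] = 1.737 km/s.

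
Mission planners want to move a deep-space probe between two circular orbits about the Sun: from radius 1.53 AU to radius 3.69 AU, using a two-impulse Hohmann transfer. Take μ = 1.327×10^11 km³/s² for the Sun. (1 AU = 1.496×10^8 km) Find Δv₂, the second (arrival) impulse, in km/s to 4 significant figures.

Δv₂ = 3.634 km/s

In km: r₁ = 1.53 × 1.496×10^8 = 2.28888×10^8 km; r₂ = 3.69 × 1.496×10^8 = 5.52024×10^8 km.
Transfer-ellipse semi-major axis a_t = (r₁ + r₂)/2 = (2.28888×10^8 + 5.52024×10^8)/2 = 3.90456×10^8 km.
On the circular orbit at r = 5.52024×10^8 km, v_c = √(μ/r) = 15.5045 km/s.
Vis-viva on the transfer ellipse at r = 5.52024×10^8 km gives v_t = √[μ(2/r − 1/a_t)] = 11.8709 km/s.
Δv₂ = |v_t − v_c| = |11.8709 − 15.5045| = 3.634 km/s.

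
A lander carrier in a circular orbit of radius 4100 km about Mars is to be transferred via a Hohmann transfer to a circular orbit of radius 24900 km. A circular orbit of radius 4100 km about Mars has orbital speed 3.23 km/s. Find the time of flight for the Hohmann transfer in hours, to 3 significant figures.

t = 7.37 hours

From the circular-orbit relation v² = μ/r at r = 4100 km: μ = v²r = (3.23)² × 4100 = 42774.9 km³/s².
The Hohmann ellipse has a_t = (r₁ + r₂)/2 = 14500 km.
By Kepler's third law the transfer-orbit period is T = 2π√(a_t³/μ), so t = T/2 = 26520 s.
Converting: 26520 s ÷ 3600 s/hour = 7.37 hours.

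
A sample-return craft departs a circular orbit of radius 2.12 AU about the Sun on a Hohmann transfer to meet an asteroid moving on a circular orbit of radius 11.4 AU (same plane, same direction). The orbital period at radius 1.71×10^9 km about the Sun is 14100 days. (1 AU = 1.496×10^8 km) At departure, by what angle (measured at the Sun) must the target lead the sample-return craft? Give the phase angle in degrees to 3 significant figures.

φ = 97.8°

From Kepler's third law T² = 4π²r³/μ at r = 1.71×10^9 km, T = 14100 days = 14100 × 86400 s = 1.21824×10^9 s: μ = 4π²r³/T² = 1.33009×10^11 km³/s².
In km: r₁ = 2.12 × 1.496×10^8 = 3.17152×10^8 km; r₂ = 11.4 × 1.496×10^8 = 1.70544×10^9 km.
The Hohmann ellipse has a_t = (r₁ + r₂)/2 = 1.011296×10^9 km.
Transfer time t = π√(a_t³/μ) = 2.7703×10^8 s.
The target's mean motion on its circular orbit is ω₂ = √(μ/r₂³) = 5.1783×10^-9 rad/s.
Angle swept by the target during transfer: ω₂·t = 1.4345 rad = 82.19°.
The sample-return craft traverses 180° on the transfer ellipse, so the target must lead by 180° − 82.19° = 97.8°.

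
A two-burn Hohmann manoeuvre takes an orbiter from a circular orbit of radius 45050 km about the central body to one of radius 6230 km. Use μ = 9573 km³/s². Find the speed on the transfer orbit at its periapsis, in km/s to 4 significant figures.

Semi-major axis of the transfer orbit: a_t = (45050 + 6230)/2 = 25640 km.
At periapsis, r = 6230 km.
From the vis-viva equation, v = √[μ(2/r − 1/a_t)] = 1.643 km/s.

v = 1.643 km/s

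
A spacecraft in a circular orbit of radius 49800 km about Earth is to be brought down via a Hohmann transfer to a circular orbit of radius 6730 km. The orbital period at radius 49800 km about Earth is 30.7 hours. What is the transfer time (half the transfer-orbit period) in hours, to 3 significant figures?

t = 6.56 hours

From Kepler's third law T² = 4π²r³/μ at r = 49800 km, T = 30.7 hours = 30.7 × 3600 s = 1.1052×10^5 s: μ = 4π²r³/T² = 3.99177×10^5 km³/s².
The Hohmann ellipse has a_t = (r₁ + r₂)/2 = 28265 km.
Half the transfer-orbit period gives t = π√(a_t³/μ) = 23630 s.
Converting: 23630 s ÷ 3600 s/hour = 6.56 hours.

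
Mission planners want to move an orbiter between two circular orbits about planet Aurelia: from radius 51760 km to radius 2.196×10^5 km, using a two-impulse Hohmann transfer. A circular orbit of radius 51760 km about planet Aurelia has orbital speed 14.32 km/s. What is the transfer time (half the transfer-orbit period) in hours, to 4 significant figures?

From the circular-orbit relation v² = μ/r at r = 51760 km: μ = v²r = (14.32)² × 51760 = 1.06140×10^7 km³/s².
The Hohmann ellipse has a_t = (r₁ + r₂)/2 = 1.3568×10^5 km.
By Kepler's third law the transfer-orbit period is T = 2π√(a_t³/μ), so t = T/2 = 48190 s.
Converting: 48190 s ÷ 3600 s/hour = 13.39 hours.

t = 13.39 hours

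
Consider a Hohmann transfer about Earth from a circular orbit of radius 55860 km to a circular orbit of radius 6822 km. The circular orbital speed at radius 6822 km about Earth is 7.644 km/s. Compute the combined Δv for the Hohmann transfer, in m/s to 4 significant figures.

Δv = 3986 m/s

From the circular-orbit relation v² = μ/r at r = 6822 km: μ = v²r = (7.644)² × 6822 = 3.98614×10^5 km³/s².
Transfer-ellipse semi-major axis a_t = (r₁ + r₂)/2 = (55860 + 6822)/2 = 31341 km.
Circular speed at r₁: v₁ = √(μ/r₁) = √(3.98614×10^5/55860) = 2.671 km/s.
Transfer-orbit speed at r₁ (v² = μ(2/r − 1/a)): v_a = √[μ(2/r₁ − 1/a_t)] = 1.246 km/s.
First burn Δv₁ = |v_a − v₁| = 1.425 km/s.
At r₂, v₂ = √(μ/r₂) = 7.6440 km/s.
Transfer-orbit speed at r₂: v_p = √[μ(2/r₂ − 1/a_t)] = 10.205 km/s.
Second burn Δv₂ = |v₂ − v_p| = 2.561 km/s.
Total Δv = Δv₁ + Δv₂ = 3.986 km/s.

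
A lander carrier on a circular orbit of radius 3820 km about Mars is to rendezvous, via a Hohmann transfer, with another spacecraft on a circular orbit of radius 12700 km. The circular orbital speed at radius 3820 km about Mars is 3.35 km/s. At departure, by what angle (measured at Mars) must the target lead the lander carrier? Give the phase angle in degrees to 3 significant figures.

φ = 85.6°

From the circular-orbit relation v² = μ/r at r = 3820 km: μ = v²r = (3.35)² × 3820 = 42869.9 km³/s².
The Hohmann ellipse has a_t = (r₁ + r₂)/2 = 8260 km.
Transfer time t = π√(a_t³/μ) = 11390.5 s.
The target's mean motion on its circular orbit is ω₂ = √(μ/r₂³) = 1.44667×10^-4 rad/s.
Angle swept by the target during transfer: ω₂·t = 1.6478 rad = 94.41°.
Arrival is 180° from departure on the ellipse, so φ = 180° − 94.41° = 85.6°.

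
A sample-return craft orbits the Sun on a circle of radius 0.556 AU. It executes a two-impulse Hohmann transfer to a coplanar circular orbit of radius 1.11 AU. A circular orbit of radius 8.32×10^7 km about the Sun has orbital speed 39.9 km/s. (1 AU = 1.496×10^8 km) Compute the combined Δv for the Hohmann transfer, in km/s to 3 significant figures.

From the circular-orbit relation v² = μ/r at r = 8.32×10^7 km: μ = v²r = (39.9)² × 8.32×10^7 = 1.32455×10^11 km³/s².
In km: r₁ = 0.556 × 1.496×10^8 = 8.31776×10^7 km; r₂ = 1.11 × 1.496×10^8 = 1.66056×10^8 km.
The Hohmann ellipse has a_t = (r₁ + r₂)/2 = 1.246168×10^8 km.
Circular speed at r₁: v₁ = √(μ/r₁) = √(1.32455×10^11/8.31776×10^7) = 39.905 km/s.
Transfer-orbit speed at r₁ (vis-viva equation): v_p = √[μ(2/r₁ − 1/a_t)] = 46.065 km/s.
First burn Δv₁ = |v_p − v₁| = 6.160 km/s.
At r₂, v₂ = √(μ/r₂) = 28.243 km/s.
Transfer-orbit speed at r₂: v_a = √[μ(2/r₂ − 1/a_t)] = 23.074 km/s.
Second burn Δv₂ = |v₂ − v_a| = 5.169 km/s.
Δv = Δv₁ + Δv₂ = 6.160 + 5.169 = 11.33 km/s.

Δv = 11.3 km/s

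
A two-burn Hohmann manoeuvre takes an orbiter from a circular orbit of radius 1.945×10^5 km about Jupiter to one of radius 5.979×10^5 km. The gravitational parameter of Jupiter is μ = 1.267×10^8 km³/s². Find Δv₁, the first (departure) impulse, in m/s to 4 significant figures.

Semi-major axis of the transfer orbit: a_t = (1.945×10^5 + 5.979×10^5)/2 = 3.962×10^5 km.
On the circular orbit at r = 1.945×10^5 km, v_c = √(μ/r) = 25.5228 km/s.
Transfer-orbit speed at the same r (vis-viva, a = a_t): v_t = √[μ(2/r − 1/a_t)] = 31.3535 km/s.
Δv₁ = |v_t − v_c| = |31.3535 − 25.5228| = 5.831 km/s.

Δv₁ = 5831 m/s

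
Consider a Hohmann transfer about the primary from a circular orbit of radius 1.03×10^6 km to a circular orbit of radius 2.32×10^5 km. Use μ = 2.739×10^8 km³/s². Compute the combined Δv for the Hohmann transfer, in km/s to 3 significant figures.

The Hohmann ellipse has a_t = (r₁ + r₂)/2 = 6.310×10^5 km.
Circular speed at r₁: v₁ = √(μ/r₁) = √(2.739×10^8/1.030×10^6) = 16.307 km/s.
On the transfer ellipse at r₁, v² = μ(2/r − 1/a) gives v_a = √[μ(2/r₁ − 1/a_t)] = 9.8880 km/s.
First burn Δv₁ = |v_a − v₁| = 6.419 km/s.
At r₂, v₂ = √(μ/r₂) = 34.360 km/s.
Transfer-orbit speed at r₂: v_p = √[μ(2/r₂ − 1/a_t)] = 43.899 km/s.
Second burn Δv₂ = |v₂ − v_p| = 9.539 km/s.
Total Δv = Δv₁ + Δv₂ = 15.96 km/s.

Δv = 16.0 km/s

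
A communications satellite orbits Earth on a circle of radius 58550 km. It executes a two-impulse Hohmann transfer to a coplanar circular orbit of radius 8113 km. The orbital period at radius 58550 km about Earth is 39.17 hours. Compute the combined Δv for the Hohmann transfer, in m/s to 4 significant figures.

From Kepler's third law T² = 4π²r³/μ at r = 58550 km, T = 39.17 hours = 39.17 × 3600 s = 1.41012×10^5 s: μ = 4π²r³/T² = 3.98500×10^5 km³/s².
Semi-major axis of the transfer orbit: a_t = (58550 + 8113)/2 = 33331.5 km.
Circular speed at r₁: v₁ = √(μ/r₁) = √(3.98500×10^5/58550) = 2.609 km/s.
On the transfer ellipse at r₁, v² = μ(2/r − 1/a) gives v_a = √[μ(2/r₁ − 1/a_t)] = 1.287 km/s.
First burn Δv₁ = |v_a − v₁| = 1.322 km/s.
At r₂, v₂ = √(μ/r₂) = 7.0085 km/s.
Transfer-orbit speed at r₂: v_p = √[μ(2/r₂ − 1/a_t)] = 9.2888 km/s.
Second burn Δv₂ = |v₂ − v_p| = 2.280 km/s.
Total Δv = Δv₁ + Δv₂ = 3.602 km/s.

Δv = 3602 m/s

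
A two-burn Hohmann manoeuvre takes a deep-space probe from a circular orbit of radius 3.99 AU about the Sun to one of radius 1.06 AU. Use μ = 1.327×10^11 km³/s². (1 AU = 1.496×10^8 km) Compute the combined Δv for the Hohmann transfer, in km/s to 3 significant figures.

Δv = 12.7 km/s

In km: r₁ = 3.99 × 1.496×10^8 = 5.96904×10^8 km; r₂ = 1.06 × 1.496×10^8 = 1.58576×10^8 km.
The Hohmann ellipse has a_t = (r₁ + r₂)/2 = 3.7774×10^8 km.
Circular speed at r₁: v₁ = √(μ/r₁) = √(1.327×10^11/5.96904×10^8) = 14.9102 km/s.
Transfer-orbit speed at r₁ (v² = μ(2/r − 1/a)): v_a = √[μ(2/r₁ − 1/a_t)] = 9.66063 km/s.
First burn Δv₁ = |v_a − v₁| = 5.250 km/s.
At r₂, v₂ = √(μ/r₂) = 28.928 km/s.
Transfer-orbit speed at r₂: v_p = √[μ(2/r₂ − 1/a_t)] = 36.364 km/s.
Second burn Δv₂ = |v₂ − v_p| = 7.436 km/s.
Δv = Δv₁ + Δv₂ = 5.250 + 7.436 = 12.69 km/s.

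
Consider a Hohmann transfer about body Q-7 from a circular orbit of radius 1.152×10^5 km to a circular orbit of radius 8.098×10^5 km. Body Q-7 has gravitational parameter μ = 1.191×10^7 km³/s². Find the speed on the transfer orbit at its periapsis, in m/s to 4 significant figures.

v = 13450 m/s

Semi-major axis of the transfer orbit: a_t = (1.152×10^5 + 8.098×10^5)/2 = 4.625×10^5 km.
At periapsis, r = 1.152×10^5 km.
Vis-viva: v = √[μ(2/r − 1/a_t)] = √[1.191×10^7 × (2/1.152×10^5 − 1/4.625×10^5)] = 13.45 km/s.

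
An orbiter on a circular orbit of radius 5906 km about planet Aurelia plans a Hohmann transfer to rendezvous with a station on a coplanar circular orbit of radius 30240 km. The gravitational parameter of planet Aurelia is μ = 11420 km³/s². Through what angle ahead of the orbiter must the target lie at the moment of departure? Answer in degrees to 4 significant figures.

φ = 96.83°

The Hohmann ellipse has a_t = (r₁ + r₂)/2 = 18073 km.
Transfer time t = π√(a_t³/μ) = 71427.0 s.
The target's mean motion on its circular orbit is ω₂ = √(μ/r₂³) = 2.03217×10^-5 rad/s.
Angle swept by the target during transfer: ω₂·t = 1.45152 rad = 83.17°.
Arrival is 180° from departure on the ellipse, so φ = 180° − 83.17° = 96.83°.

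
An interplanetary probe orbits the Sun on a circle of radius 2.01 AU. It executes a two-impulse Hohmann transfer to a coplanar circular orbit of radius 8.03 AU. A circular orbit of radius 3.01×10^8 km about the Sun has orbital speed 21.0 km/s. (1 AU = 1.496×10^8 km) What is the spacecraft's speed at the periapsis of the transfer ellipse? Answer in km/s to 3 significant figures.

v = 26.6 km/s

From the circular-orbit relation v² = μ/r at r = 3.01×10^8 km: μ = v²r = (21.0)² × 3.01×10^8 = 1.32741×10^11 km³/s².
In km: r₁ = 2.01 × 1.496×10^8 = 3.00696×10^8 km; r₂ = 8.03 × 1.496×10^8 = 1.201288×10^9 km.
The Hohmann ellipse has a_t = (r₁ + r₂)/2 = 7.50992×10^8 km.
The periapsis of the transfer ellipse is at r = 3.00696×10^8 km.
Vis-viva: v = √[μ(2/r − 1/a_t)] = √[1.32741×10^11 × (2/3.00696×10^8 − 1/7.50992×10^8)] = 26.57 km/s.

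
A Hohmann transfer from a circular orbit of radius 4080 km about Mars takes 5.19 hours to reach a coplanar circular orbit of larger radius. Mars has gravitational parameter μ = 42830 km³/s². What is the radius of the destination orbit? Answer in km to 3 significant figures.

r₂ = 18900 km

Transfer time t = 5.19 hours = 18684 s, and t = π√(a_t³/μ).
So a_t = (μ t²/π²)^(1/3) = (42830 × (18684)² / π²)^(1/3) = 11485 km.
Since a_t = (r₁ + r₂)/2, r₂ = 2a_t − r₁ = 2×11485 − 4080 = 18890 km.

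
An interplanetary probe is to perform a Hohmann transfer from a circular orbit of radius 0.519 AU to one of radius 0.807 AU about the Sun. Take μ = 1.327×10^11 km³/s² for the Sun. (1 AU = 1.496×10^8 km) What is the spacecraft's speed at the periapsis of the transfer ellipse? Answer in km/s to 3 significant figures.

In km: r₁ = 0.519 × 1.496×10^8 = 7.76424×10^7 km; r₂ = 0.807 × 1.496×10^8 = 1.207272×10^8 km.
Transfer-ellipse semi-major axis a_t = (r₁ + r₂)/2 = (7.76424×10^7 + 1.207272×10^8)/2 = 9.91848×10^7 km.
The periapsis of the transfer ellipse is at r = 7.76424×10^7 km.
Applying v² = μ(2/r − 1/a_t): v = 45.61 km/s.

v = 45.6 km/s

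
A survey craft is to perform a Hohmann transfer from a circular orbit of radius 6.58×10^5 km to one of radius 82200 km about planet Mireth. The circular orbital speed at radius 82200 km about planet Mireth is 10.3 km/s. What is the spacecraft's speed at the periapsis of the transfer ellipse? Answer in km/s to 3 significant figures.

From the circular-orbit relation v² = μ/r at r = 82200 km: μ = v²r = (10.3)² × 82200 = 8.72060×10^6 km³/s².
Semi-major axis of the transfer orbit: a_t = (6.580×10^5 + 82200)/2 = 3.701×10^5 km.
At periapsis, r = 82200 km.
From the vis-viva equation, v = √[μ(2/r − 1/a_t)] = 13.73 km/s.

v = 13.7 km/s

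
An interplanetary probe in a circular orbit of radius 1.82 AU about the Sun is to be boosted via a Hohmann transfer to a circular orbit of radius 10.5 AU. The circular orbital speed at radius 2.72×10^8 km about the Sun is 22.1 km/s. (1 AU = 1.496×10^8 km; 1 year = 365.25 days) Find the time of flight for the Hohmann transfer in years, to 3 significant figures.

t = 7.64 years

From the circular-orbit relation v² = μ/r at r = 2.72×10^8 km: μ = v²r = (22.1)² × 2.72×10^8 = 1.32848×10^11 km³/s².
In km: r₁ = 1.82 × 1.496×10^8 = 2.72272×10^8 km; r₂ = 10.5 × 1.496×10^8 = 1.5708×10^9 km.
The Hohmann ellipse has a_t = (r₁ + r₂)/2 = 9.21536×10^8 km.
By Kepler's third law the transfer-orbit period is T = 2π√(a_t³/μ), so t = T/2 = 2.411×10^8 s.
Converting: 2.411×10^8 s ÷ 3.15576×10^7 s/year (365.25 × 86400) = 7.64 years.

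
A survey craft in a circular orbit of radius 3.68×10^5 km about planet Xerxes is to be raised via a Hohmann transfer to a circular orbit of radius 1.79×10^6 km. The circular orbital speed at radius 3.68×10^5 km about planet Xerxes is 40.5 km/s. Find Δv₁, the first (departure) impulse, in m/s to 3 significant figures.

From the circular-orbit relation v² = μ/r at r = 3.68×10^5 km: μ = v²r = (40.5)² × 3.68×10^5 = 6.03612×10^8 km³/s².
Semi-major axis of the transfer orbit: a_t = (3.680×10^5 + 1.790×10^6)/2 = 1.079×10^6 km.
Circular speed at r = 3.680×10^5 km: v_c = √(μ/r) = 40.50 km/s.
Transfer-orbit speed at the same r (vis-viva, a = a_t): v_t = √[μ(2/r − 1/a_t)] = 52.16 km/s.
Δv₁ = |v_t − v_c| = |52.16 − 40.50| = 11.66 km/s.

Δv₁ = 11700 m/s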